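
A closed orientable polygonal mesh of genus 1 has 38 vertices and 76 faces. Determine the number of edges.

For a closed orientable surface of genus 1, χ = 2 − 2·1 = 0.
E = V + F − (0) = 38 + 76 − (0) = 114.

114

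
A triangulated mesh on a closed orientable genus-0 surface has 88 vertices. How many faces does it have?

χ = 2 − 2·0 = 2, and every face is a triangle so 3F = 2E.
V − E + F = 2 with E = 3F/2 gives 88 − (3/2 − 1)·F = 2, so F = 172 and E = 258.

172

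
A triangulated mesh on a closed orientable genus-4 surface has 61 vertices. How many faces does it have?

χ = 2 − 2·4 = -6, and every face is a triangle so 3F = 2E.
V − E + F = -6 with E = 3F/2 gives 61 − (3/2 − 1)·F = -6, so F = 134 and E = 201.

134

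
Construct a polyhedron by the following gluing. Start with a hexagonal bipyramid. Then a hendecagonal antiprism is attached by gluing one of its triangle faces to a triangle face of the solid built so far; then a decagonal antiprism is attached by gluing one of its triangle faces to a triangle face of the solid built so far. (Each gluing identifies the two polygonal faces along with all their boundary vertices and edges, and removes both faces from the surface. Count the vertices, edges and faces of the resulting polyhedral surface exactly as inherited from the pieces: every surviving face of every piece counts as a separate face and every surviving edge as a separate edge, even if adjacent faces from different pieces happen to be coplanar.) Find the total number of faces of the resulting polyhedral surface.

A hexagonal bipyramid: V=8, E=18, F=12.
Attach a hendecagonal antiprism (V=22, E=44, F=24) along a 3-gon: merge 3 vertices and 3 edges, delete both glued faces → V=27, E=59, F=34.
Attach a decagonal antiprism (V=20, E=40, F=22) along a 3-gon: merge 3 vertices and 3 edges, delete both glued faces → V=44, E=96, F=54.
Check: V − E + F = 44 − 96 + 54 = 2.

54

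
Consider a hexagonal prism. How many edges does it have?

18

A prism on an n-gon has two n-gon bases and n rectangular sides: V = 2·6 = 12, E = 3·6 = 18, F = 6 + 2 = 8.
Check: V − E + F = 12 − 18 + 8 = 2.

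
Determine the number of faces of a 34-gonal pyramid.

35

A pyramid on an n-gon base has one n-gon and n triangles: V = 34 + 1 = 35, E = 2·34 = 68, F = 34 + 1 = 35.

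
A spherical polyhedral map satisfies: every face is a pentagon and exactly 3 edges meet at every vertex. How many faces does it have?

12

Each face has 5 edges and each edge borders two faces, so 2E = 5F.
Each vertex has degree 3, so 3V = 2E and hence V = 5F/3.
Euler: V − E + F = 2 ⇒ (5F/3) − (5F/2) + F = 2.
Multiply by 6: (10 − 15 + 6)F = 12, i.e. 1F = 12.
So F = 12, E = 5·12/2 = 30, V = 5·12/3 = 20.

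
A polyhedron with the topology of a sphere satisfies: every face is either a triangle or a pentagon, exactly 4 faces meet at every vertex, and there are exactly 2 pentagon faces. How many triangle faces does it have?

10

Let x be the number of triangles; then F = 2 + x.
Edge–face incidences: 2E = 5·2 + 3·x = 10 + 3x.
Every vertex has degree 4, so 4V = 2E.
Euler: V − E + F = 2 ⇒ (2E)/4 − E + (2 + x) = 2.
Multiply by 8: 2·(2E) − 4·(2E) + 8·(2 + x) = 16, i.e. 16 + 8x − 2·(10 + 3x) = 16.
Collecting terms: 2x − 4 = 16, so 2x = 20, so x = 10.
Then 2E = 10 + 3·10 = 40, so E = 20, V = 2E/4 = 10, F = 2 + 10 = 12.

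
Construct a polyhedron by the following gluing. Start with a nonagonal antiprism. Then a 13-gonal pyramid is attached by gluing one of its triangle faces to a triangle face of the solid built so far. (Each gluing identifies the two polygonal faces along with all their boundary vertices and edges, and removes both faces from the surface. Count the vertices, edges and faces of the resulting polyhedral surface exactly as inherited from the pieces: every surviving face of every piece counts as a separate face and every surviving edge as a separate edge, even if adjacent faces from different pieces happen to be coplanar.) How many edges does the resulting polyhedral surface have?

A nonagonal antiprism: V=18, E=36, F=20.
Attach a 13-gonal pyramid (V=14, E=26, F=14) along a 3-gon: merge 3 vertices and 3 edges, delete both glued faces → V=29, E=59, F=32.
Check: V − E + F = 29 − 59 + 32 = 2.

59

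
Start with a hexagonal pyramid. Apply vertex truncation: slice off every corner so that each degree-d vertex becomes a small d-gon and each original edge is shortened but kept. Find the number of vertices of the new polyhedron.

The base solid has V = 7, E = 12, F = 7.
Truncation replaces each original edge-end by a new vertex, so V′ = 2E = 24.
Each original edge survives, and each old vertex of degree d contributes d new edges; summing degrees gives Σd = 2E, so E′ = E + 2E = 3E = 36.
Each original face survives and each original vertex becomes one new face: F′ = F + V = 14.

24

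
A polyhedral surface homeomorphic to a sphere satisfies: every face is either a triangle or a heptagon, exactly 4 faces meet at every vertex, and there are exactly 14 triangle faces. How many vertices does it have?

14

Let x be the number of heptagons; then F = 14 + x.
Edge–face incidences: 2E = 3·14 + 7·x = 42 + 7x.
Every vertex has degree 4, so 4V = 2E.
Euler: V − E + F = 2 ⇒ (2E)/4 − E + (14 + x) = 2.
Multiply by 8: 2·(2E) − 4·(2E) + 8·(14 + x) = 16, i.e. 112 + 8x − 2·(42 + 7x) = 16.
Collecting terms: −6x + 28 = 16, so −6x = −12, so x = 2.
Then 2E = 42 + 7·2 = 56, so E = 28, V = 2E/4 = 14, F = 14 + 2 = 16.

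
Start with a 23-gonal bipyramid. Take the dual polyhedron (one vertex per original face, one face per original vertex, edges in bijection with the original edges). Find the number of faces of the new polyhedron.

The base solid has V = 25, E = 69, F = 46.
The dual swaps V and F and preserves E: V′ = F = 46, E′ = E = 69, F′ = V = 25.

25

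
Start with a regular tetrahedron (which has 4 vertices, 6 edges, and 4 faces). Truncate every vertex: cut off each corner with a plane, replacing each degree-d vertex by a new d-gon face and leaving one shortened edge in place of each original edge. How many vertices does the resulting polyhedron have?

12

Truncation replaces each original edge-end by a new vertex, so V′ = 2E = 12.
Each original edge survives, and each old vertex of degree d contributes d new edges; summing degrees gives Σd = 2E, so E′ = E + 2E = 3E = 18.
Each original face survives and each original vertex becomes one new face: F′ = F + V = 8.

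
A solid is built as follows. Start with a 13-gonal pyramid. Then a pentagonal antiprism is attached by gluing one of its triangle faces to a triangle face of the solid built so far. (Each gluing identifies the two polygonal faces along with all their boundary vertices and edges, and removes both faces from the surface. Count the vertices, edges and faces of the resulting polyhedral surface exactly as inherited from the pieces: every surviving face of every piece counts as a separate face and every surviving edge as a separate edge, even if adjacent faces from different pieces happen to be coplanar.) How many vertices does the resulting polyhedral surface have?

21

A 13-gonal pyramid: V=14, E=26, F=14.
Attach a pentagonal antiprism (V=10, E=20, F=12) along a 3-gon: merge 3 vertices and 3 edges, delete both glued faces → V=21, E=43, F=24.
Check: V − E + F = 21 − 43 + 24 = 2.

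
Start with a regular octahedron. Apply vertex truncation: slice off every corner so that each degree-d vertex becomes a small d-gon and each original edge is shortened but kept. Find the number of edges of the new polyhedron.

The base solid has V = 6, E = 12, F = 8.
Truncation replaces each original edge-end by a new vertex, so V′ = 2E = 24.
Each original edge survives, and each old vertex of degree d contributes d new edges; summing degrees gives Σd = 2E, so E′ = E + 2E = 3E = 36.
Each original face survives and each original vertex becomes one new face: F′ = F + V = 14.

36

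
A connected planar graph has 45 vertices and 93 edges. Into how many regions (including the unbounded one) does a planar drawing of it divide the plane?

50

Euler's formula for a connected plane graph: V − E + F = 2, so F = 2 − 45 + 93 = 50.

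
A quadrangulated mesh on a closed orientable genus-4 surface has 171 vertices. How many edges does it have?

χ = 2 − 2·4 = -6, and every face is a square so 4F = 2E.
V − E + F = -6 with E = 4F/2 gives 171 − (4/2 − 1)·F = -6, so F = 177 and E = 354.

354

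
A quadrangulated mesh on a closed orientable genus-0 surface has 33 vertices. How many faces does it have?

χ = 2 − 2·0 = 2, and every face is a square so 4F = 2E.
V − E + F = 2 with E = 4F/2 gives 33 − (4/2 − 1)·F = 2, so F = 31 and E = 62.

31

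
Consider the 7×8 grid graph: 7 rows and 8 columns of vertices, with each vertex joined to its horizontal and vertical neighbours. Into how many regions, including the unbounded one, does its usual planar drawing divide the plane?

43

The grid has V = 7·8 = 56 vertices and E = 7·7 + 8·6 = 97 edges.
F = 2 − V + E = 2 − 56 + 97 = 43.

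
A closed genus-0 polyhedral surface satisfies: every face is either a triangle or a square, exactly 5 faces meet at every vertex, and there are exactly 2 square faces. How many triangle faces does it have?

Let x be the number of triangles; then F = 2 + x.
Edge–face incidences: 2E = 4·2 + 3·x = 8 + 3x.
Every vertex has degree 5, so 5V = 2E.
Euler: V − E + F = 2 ⇒ (2E)/5 − E + (2 + x) = 2.
Multiply by 10: 2·(2E) − 5·(2E) + 10·(2 + x) = 20, i.e. 20 + 10x − 3·(8 + 3x) = 20.
Collecting terms: x − 4 = 20, so x = 24.
Then 2E = 8 + 3·24 = 80, so E = 40, V = 2E/5 = 16, F = 2 + 24 = 26.

24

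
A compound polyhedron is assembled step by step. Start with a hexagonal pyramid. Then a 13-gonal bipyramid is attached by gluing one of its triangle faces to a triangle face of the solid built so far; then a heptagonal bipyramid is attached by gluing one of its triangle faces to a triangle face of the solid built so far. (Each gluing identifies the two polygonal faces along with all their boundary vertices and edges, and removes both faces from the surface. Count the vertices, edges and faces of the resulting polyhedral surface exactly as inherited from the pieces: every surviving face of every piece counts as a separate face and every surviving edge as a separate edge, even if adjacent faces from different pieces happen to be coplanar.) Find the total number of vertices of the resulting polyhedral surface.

A hexagonal pyramid: V=7, E=12, F=7.
Attach a 13-gonal bipyramid (V=15, E=39, F=26) along a 3-gon: merge 3 vertices and 3 edges, delete both glued faces → V=19, E=48, F=31.
Attach a heptagonal bipyramid (V=9, E=21, F=14) along a 3-gon: merge 3 vertices and 3 edges, delete both glued faces → V=25, E=66, F=43.
Check: V − E + F = 25 − 66 + 43 = 2.

25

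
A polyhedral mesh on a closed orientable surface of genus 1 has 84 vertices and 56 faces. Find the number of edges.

140

For a closed orientable surface of genus 1, χ = 2 − 2·1 = 0.
E = V + F − (0) = 84 + 56 − (0) = 140.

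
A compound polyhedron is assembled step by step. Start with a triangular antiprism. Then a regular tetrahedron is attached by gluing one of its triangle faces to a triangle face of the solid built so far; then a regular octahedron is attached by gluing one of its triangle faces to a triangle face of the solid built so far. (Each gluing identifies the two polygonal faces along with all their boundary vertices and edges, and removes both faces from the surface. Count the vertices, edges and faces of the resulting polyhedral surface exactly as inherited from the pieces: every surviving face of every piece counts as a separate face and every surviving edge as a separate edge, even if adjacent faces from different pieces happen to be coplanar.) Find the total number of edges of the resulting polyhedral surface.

A triangular antiprism: V=6, E=12, F=8.
Attach a regular tetrahedron (V=4, E=6, F=4) along a 3-gon: merge 3 vertices and 3 edges, delete both glued faces → V=7, E=15, F=10.
Attach a regular octahedron (V=6, E=12, F=8) along a 3-gon: merge 3 vertices and 3 edges, delete both glued faces → V=10, E=24, F=16.
Check: V − E + F = 10 − 24 + 16 = 2.

24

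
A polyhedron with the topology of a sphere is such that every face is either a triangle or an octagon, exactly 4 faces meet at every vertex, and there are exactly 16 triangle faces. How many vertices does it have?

Let x be the number of octagons; then F = 16 + x.
Edge–face incidences: 2E = 3·16 + 8·x = 48 + 8x.
Every vertex has degree 4, so 4V = 2E.
Euler: V − E + F = 2 ⇒ (2E)/4 − E + (16 + x) = 2.
Multiply by 8: 2·(2E) − 4·(2E) + 8·(16 + x) = 16, i.e. 128 + 8x − 2·(48 + 8x) = 16.
Collecting terms: −8x + 32 = 16, so −8x = −16, so x = 2.
Then 2E = 48 + 8·2 = 64, so E = 32, V = 2E/4 = 16, F = 16 + 2 = 18.

16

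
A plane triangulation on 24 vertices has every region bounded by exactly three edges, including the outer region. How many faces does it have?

In a plane triangulation 3F = 2E and V − E + F = 2, so F = 2V − 4 = 2·24 − 4 = 44.

44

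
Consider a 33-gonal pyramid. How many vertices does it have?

A pyramid on an n-gon base has one n-gon and n triangles: V = 33 + 1 = 34, E = 2·33 = 66, F = 33 + 1 = 34.
Check: V − E + F = 34 − 66 + 34 = 2.

34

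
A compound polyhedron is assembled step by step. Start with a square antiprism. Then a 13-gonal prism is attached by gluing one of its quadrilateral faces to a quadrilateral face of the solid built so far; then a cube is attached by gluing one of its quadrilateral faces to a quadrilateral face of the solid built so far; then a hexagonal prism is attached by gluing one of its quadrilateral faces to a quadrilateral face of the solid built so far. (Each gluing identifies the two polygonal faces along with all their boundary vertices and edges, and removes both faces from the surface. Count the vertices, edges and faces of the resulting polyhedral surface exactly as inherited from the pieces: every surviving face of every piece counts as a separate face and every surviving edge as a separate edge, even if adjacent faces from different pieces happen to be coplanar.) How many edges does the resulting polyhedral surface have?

A square antiprism: V=8, E=16, F=10.
Attach a 13-gonal prism (V=26, E=39, F=15) along a 4-gon: merge 4 vertices and 4 edges, delete both glued faces → V=30, E=51, F=23.
Attach a cube (V=8, E=12, F=6) along a 4-gon: merge 4 vertices and 4 edges, delete both glued faces → V=34, E=59, F=27.
Attach a hexagonal prism (V=12, E=18, F=8) along a 4-gon: merge 4 vertices and 4 edges, delete both glued faces → V=42, E=73, F=33.
Check: V − E + F = 42 − 73 + 33 = 2.

73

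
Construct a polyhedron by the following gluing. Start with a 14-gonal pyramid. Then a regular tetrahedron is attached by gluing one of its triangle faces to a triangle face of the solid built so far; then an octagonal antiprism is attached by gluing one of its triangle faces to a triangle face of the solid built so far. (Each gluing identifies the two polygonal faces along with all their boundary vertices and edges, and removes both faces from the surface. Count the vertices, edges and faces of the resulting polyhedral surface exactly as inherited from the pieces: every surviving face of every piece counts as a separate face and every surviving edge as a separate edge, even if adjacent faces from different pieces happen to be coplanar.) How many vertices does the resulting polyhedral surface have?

A 14-gonal pyramid: V=15, E=28, F=15.
Attach a regular tetrahedron (V=4, E=6, F=4) along a 3-gon: merge 3 vertices and 3 edges, delete both glued faces → V=16, E=31, F=17.
Attach an octagonal antiprism (V=16, E=32, F=18) along a 3-gon: merge 3 vertices and 3 edges, delete both glued faces → V=29, E=60, F=33.
Check: V − E + F = 29 − 60 + 33 = 2.

29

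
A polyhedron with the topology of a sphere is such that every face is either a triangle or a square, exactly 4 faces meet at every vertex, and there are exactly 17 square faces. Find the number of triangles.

Let x be the number of triangles; then F = 17 + x.
Edge–face incidences: 2E = 4·17 + 3·x = 68 + 3x.
Every vertex has degree 4, so 4V = 2E.
Euler: V − E + F = 2 ⇒ (2E)/4 − E + (17 + x) = 2.
Multiply by 8: 2·(2E) − 4·(2E) + 8·(17 + x) = 16, i.e. 136 + 8x − 2·(68 + 3x) = 16.
Collecting terms: 2x = 16, so x = 8.
Then 2E = 68 + 3·8 = 92, so E = 46, V = 2E/4 = 23, F = 17 + 8 = 25.

8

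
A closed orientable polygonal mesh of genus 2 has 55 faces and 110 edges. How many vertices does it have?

For a closed orientable surface of genus 2, χ = 2 − 2·2 = -2.
V = -2 + E − F = -2 + 110 − 55 = 53.

53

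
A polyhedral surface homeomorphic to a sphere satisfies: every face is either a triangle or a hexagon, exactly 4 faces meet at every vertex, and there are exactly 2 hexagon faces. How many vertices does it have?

12

Let x be the number of triangles; then F = 2 + x.
Edge–face incidences: 2E = 6·2 + 3·x = 12 + 3x.
Every vertex has degree 4, so 4V = 2E.
Euler: V − E + F = 2 ⇒ (2E)/4 − E + (2 + x) = 2.
Multiply by 8: 2·(2E) − 4·(2E) + 8·(2 + x) = 16, i.e. 16 + 8x − 2·(12 + 3x) = 16.
Collecting terms: 2x − 8 = 16, so 2x = 24, so x = 12.
Then 2E = 12 + 3·12 = 48, so E = 24, V = 2E/4 = 12, F = 2 + 12 = 14.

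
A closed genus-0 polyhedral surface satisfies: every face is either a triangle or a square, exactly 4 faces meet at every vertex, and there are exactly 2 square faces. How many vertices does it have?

Let x be the number of triangles; then F = 2 + x.
Edge–face incidences: 2E = 4·2 + 3·x = 8 + 3x.
Every vertex has degree 4, so 4V = 2E.
Euler: V − E + F = 2 ⇒ (2E)/4 − E + (2 + x) = 2.
Multiply by 8: 2·(2E) − 4·(2E) + 8·(2 + x) = 16, i.e. 16 + 8x − 2·(8 + 3x) = 16.
Collecting terms: 2x = 16, so x = 8.
Then 2E = 8 + 3·8 = 32, so E = 16, V = 2E/4 = 8, F = 2 + 8 = 10.

8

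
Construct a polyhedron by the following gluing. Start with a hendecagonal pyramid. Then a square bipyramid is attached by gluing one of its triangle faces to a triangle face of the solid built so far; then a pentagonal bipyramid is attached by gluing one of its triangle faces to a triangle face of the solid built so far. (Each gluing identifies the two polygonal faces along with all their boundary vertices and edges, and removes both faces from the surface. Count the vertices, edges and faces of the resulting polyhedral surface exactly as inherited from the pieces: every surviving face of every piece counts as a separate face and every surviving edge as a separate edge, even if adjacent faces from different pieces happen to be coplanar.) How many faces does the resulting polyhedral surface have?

26

A hendecagonal pyramid: V=12, E=22, F=12.
Attach a square bipyramid (V=6, E=12, F=8) along a 3-gon: merge 3 vertices and 3 edges, delete both glued faces → V=15, E=31, F=18.
Attach a pentagonal bipyramid (V=7, E=15, F=10) along a 3-gon: merge 3 vertices and 3 edges, delete both glued faces → V=19, E=43, F=26.
Check: V − E + F = 19 − 43 + 26 = 2.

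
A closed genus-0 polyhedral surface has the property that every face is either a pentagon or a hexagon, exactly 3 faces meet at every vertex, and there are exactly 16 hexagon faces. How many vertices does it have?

Let x be the number of pentagons; then F = 16 + x.
Edge–face incidences: 2E = 6·16 + 5·x = 96 + 5x.
Every vertex has degree 3, so 3V = 2E.
Euler: V − E + F = 2 ⇒ (2E)/3 − E + (16 + x) = 2.
Multiply by 6: 2·(2E) − 3·(2E) + 6·(16 + x) = 12, i.e. 96 + 6x − (96 + 5x) = 12.
Collecting terms: x = 12.
Then 2E = 96 + 5·12 = 156, so E = 78, V = 2E/3 = 52, F = 16 + 12 = 28.

52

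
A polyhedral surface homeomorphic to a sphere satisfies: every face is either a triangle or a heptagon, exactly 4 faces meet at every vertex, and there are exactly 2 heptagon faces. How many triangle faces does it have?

14

Let x be the number of triangles; then F = 2 + x.
Edge–face incidences: 2E = 7·2 + 3·x = 14 + 3x.
Every vertex has degree 4, so 4V = 2E.
Euler: V − E + F = 2 ⇒ (2E)/4 − E + (2 + x) = 2.
Multiply by 8: 2·(2E) − 4·(2E) + 8·(2 + x) = 16, i.e. 16 + 8x − 2·(14 + 3x) = 16.
Collecting terms: 2x − 12 = 16, so 2x = 28, so x = 14.
Then 2E = 14 + 3·14 = 56, so E = 28, V = 2E/4 = 14, F = 2 + 14 = 16.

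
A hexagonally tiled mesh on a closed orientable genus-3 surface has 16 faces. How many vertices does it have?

28

χ = 2 − 2·3 = -4, and every face is a hexagon so 6F = 2E.
E = 6·16/2 = 48. Then V = -4 + E − F = -4 + 48 − 16 = 28.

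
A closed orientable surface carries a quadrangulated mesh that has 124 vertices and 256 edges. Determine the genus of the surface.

Every face is a square and each edge borders two faces, so 4F = 2·256, giving F = 128.
χ = V − E + F = 124 − 256 + 128 = -4.
For a closed orientable surface χ = 2 − 2g, so g = (2 − (-4))/2 = 3.

3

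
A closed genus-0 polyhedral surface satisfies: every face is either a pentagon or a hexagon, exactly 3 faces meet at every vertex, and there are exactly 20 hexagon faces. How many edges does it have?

Let x be the number of pentagons; then F = 20 + x.
Edge–face incidences: 2E = 6·20 + 5·x = 120 + 5x.
Every vertex has degree 3, so 3V = 2E.
Euler: V − E + F = 2 ⇒ (2E)/3 − E + (20 + x) = 2.
Multiply by 6: 2·(2E) − 3·(2E) + 6·(20 + x) = 12, i.e. 120 + 6x − (120 + 5x) = 12.
Collecting terms: x = 12.
Then 2E = 120 + 5·12 = 180, so E = 90, V = 2E/3 = 60, F = 20 + 12 = 32.

90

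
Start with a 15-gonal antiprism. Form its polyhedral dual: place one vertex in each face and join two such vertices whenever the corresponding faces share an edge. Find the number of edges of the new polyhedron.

60

The base solid has V = 30, E = 60, F = 32.
The dual swaps V and F and preserves E: V′ = F = 32, E′ = E = 60, F′ = V = 30.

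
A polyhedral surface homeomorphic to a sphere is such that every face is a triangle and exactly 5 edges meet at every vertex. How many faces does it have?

Each face has 3 edges and each edge borders two faces, so 2E = 3F.
Each vertex has degree 5, so 5V = 2E and hence V = 3F/5.
Euler: V − E + F = 2 ⇒ (3F/5) − (3F/2) + F = 2.
Multiply by 10: (6 − 15 + 10)F = 20, i.e. 1F = 20.
So F = 20, E = 3·20/2 = 30, V = 3·20/5 = 12.

20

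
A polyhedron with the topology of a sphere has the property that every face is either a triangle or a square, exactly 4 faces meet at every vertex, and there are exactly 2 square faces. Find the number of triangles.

8

Let x be the number of triangles; then F = 2 + x.
Edge–face incidences: 2E = 4·2 + 3·x = 8 + 3x.
Every vertex has degree 4, so 4V = 2E.
Euler: V − E + F = 2 ⇒ (2E)/4 − E + (2 + x) = 2.
Multiply by 8: 2·(2E) − 4·(2E) + 8·(2 + x) = 16, i.e. 16 + 8x − 2·(8 + 3x) = 16.
Collecting terms: 2x = 16, so x = 8.
Then 2E = 8 + 3·8 = 32, so E = 16, V = 2E/4 = 8, F = 2 + 8 = 10.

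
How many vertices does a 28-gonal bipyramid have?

A bipyramid over an n-gon has 2n triangular faces and n + 2 vertices: V = 28 + 2 = 30, E = 3·28 = 84, F = 2·28 = 56.
Check: V − E + F = 30 − 84 + 56 = 2.

30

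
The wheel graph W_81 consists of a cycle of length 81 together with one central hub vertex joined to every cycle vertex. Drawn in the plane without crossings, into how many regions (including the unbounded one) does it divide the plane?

W_81 has V = 81 + 1 = 82 vertices and E = 2·81 = 162 edges.
By Euler's formula F = 2 − V + E = 2 − 82 + 162 = 82.

82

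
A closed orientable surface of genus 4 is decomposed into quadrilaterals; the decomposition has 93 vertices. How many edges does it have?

χ = 2 − 2·4 = -6, and every face is a square so 4F = 2E.
V − E + F = -6 with E = 4F/2 gives 93 − (4/2 − 1)·F = -6, so F = 99 and E = 198.

198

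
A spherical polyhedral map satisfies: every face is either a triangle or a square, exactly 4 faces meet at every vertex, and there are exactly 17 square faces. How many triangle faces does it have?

Let x be the number of triangles; then F = 17 + x.
Edge–face incidences: 2E = 4·17 + 3·x = 68 + 3x.
Every vertex has degree 4, so 4V = 2E.
Euler: V − E + F = 2 ⇒ (2E)/4 − E + (17 + x) = 2.
Multiply by 8: 2·(2E) − 4·(2E) + 8·(17 + x) = 16, i.e. 136 + 8x − 2·(68 + 3x) = 16.
Collecting terms: 2x = 16, so x = 8.
Then 2E = 68 + 3·8 = 92, so E = 46, V = 2E/4 = 23, F = 17 + 8 = 25.

8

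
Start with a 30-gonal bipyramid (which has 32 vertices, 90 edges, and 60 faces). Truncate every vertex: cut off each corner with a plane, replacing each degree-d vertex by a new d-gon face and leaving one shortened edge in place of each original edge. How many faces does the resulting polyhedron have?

92

Truncation replaces each original edge-end by a new vertex, so V′ = 2E = 180.
Each original edge survives, and each old vertex of degree d contributes d new edges; summing degrees gives Σd = 2E, so E′ = E + 2E = 3E = 270.
Each original face survives and each original vertex becomes one new face: F′ = F + V = 92.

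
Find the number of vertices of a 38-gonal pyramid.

39

A pyramid on an n-gon base has one n-gon and n triangles: V = 38 + 1 = 39, E = 2·38 = 76, F = 38 + 1 = 39.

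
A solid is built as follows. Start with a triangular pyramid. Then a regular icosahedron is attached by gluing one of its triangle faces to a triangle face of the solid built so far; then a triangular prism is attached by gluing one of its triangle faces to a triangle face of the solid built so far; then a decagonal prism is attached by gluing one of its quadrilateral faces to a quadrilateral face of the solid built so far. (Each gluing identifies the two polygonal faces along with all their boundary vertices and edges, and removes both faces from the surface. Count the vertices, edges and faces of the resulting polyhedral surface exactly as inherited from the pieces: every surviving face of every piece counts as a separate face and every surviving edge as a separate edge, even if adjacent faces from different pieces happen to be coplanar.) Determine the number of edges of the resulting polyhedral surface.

65

A triangular pyramid: V=4, E=6, F=4.
Attach a regular icosahedron (V=12, E=30, F=20) along a 3-gon: merge 3 vertices and 3 edges, delete both glued faces → V=13, E=33, F=22.
Attach a triangular prism (V=6, E=9, F=5) along a 3-gon: merge 3 vertices and 3 edges, delete both glued faces → V=16, E=39, F=25.
Attach a decagonal prism (V=20, E=30, F=12) along a 4-gon: merge 4 vertices and 4 edges, delete both glued faces → V=32, E=65, F=35.
Check: V − E + F = 32 − 65 + 35 = 2.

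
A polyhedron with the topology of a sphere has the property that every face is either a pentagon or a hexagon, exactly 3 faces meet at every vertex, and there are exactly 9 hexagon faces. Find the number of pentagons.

Let x be the number of pentagons; then F = 9 + x.
Edge–face incidences: 2E = 6·9 + 5·x = 54 + 5x.
Every vertex has degree 3, so 3V = 2E.
Euler: V − E + F = 2 ⇒ (2E)/3 − E + (9 + x) = 2.
Multiply by 6: 2·(2E) − 3·(2E) + 6·(9 + x) = 12, i.e. 54 + 6x − (54 + 5x) = 12.
Collecting terms: x = 12.
Then 2E = 54 + 5·12 = 114, so E = 57, V = 2E/3 = 38, F = 9 + 12 = 21.

12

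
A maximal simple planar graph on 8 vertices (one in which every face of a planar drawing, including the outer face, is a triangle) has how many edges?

18

In a plane triangulation 3F = 2E and V − E + F = 2, so E = 3V − 6 = 3·8 − 6 = 18.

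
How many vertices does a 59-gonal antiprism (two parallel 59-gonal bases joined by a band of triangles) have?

An antiprism on an n-gon has two n-gon caps and 2n triangles: V = 2·59 = 118, E = 4·59 = 236, F = 2·59 + 2 = 120.

118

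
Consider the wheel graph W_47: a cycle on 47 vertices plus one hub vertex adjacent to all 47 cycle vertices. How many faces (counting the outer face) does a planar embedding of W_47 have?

48

W_47 has V = 47 + 1 = 48 vertices and E = 2·47 = 94 edges.
By Euler's formula F = 2 − V + E = 2 − 48 + 94 = 48.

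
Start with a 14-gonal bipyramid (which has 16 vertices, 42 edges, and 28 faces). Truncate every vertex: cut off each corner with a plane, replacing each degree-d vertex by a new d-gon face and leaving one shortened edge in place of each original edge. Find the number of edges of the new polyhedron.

Truncation replaces each original edge-end by a new vertex, so V′ = 2E = 84.
Each original edge survives, and each old vertex of degree d contributes d new edges; summing degrees gives Σd = 2E, so E′ = E + 2E = 3E = 126.
Each original face survives and each original vertex becomes one new face: F′ = F + V = 44.

126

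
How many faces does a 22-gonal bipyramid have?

A bipyramid over an n-gon has 2n triangular faces and n + 2 vertices: V = 22 + 2 = 24, E = 3·22 = 66, F = 2·22 = 44.
Check: V − E + F = 24 − 66 + 44 = 2.

44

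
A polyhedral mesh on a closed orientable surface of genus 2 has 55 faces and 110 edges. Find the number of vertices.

53

For a closed orientable surface of genus 2, χ = 2 − 2·2 = -2.
V = -2 + E − F = -2 + 110 − 55 = 53.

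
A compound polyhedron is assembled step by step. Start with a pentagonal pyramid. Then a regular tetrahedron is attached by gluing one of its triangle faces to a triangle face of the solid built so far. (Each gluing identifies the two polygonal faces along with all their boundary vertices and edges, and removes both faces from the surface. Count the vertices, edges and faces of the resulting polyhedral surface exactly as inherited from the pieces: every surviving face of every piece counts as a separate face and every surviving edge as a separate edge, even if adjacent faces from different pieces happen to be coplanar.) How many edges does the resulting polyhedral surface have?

13

A pentagonal pyramid: V=6, E=10, F=6.
Attach a regular tetrahedron (V=4, E=6, F=4) along a 3-gon: merge 3 vertices and 3 edges, delete both glued faces → V=7, E=13, F=8.
Check: V − E + F = 7 − 13 + 8 = 2.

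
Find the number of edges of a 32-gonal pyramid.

A pyramid on an n-gon base has one n-gon and n triangles: V = 32 + 1 = 33, E = 2·32 = 64, F = 32 + 1 = 33.
Check: V − E + F = 33 − 64 + 33 = 2.

64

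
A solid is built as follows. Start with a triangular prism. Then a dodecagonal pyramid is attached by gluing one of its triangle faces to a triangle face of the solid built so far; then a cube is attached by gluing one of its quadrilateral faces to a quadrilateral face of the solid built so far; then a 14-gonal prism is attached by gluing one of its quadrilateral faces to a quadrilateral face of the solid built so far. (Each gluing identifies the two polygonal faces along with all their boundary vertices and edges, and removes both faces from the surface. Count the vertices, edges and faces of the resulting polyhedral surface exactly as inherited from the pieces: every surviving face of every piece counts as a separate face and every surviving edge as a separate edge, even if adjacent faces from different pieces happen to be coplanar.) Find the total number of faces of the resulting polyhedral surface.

A triangular prism: V=6, E=9, F=5.
Attach a dodecagonal pyramid (V=13, E=24, F=13) along a 3-gon: merge 3 vertices and 3 edges, delete both glued faces → V=16, E=30, F=16.
Attach a cube (V=8, E=12, F=6) along a 4-gon: merge 4 vertices and 4 edges, delete both glued faces → V=20, E=38, F=20.
Attach a 14-gonal prism (V=28, E=42, F=16) along a 4-gon: merge 4 vertices and 4 edges, delete both glued faces → V=44, E=76, F=34.
Check: V − E + F = 44 − 76 + 34 = 2.

34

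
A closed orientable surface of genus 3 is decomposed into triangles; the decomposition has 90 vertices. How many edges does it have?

χ = 2 − 2·3 = -4, and every face is a triangle so 3F = 2E.
V − E + F = -4 with E = 3F/2 gives 90 − (3/2 − 1)·F = -4, so F = 188 and E = 282.

282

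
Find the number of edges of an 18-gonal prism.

A prism on an n-gon has two n-gon bases and n rectangular sides: V = 2·18 = 36, E = 3·18 = 54, F = 18 + 2 = 20.

54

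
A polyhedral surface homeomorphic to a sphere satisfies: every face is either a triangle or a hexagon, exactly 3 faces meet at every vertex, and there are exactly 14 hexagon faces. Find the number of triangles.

Let x be the number of triangles; then F = 14 + x.
Edge–face incidences: 2E = 6·14 + 3·x = 84 + 3x.
Every vertex has degree 3, so 3V = 2E.
Euler: V − E + F = 2 ⇒ (2E)/3 − E + (14 + x) = 2.
Multiply by 6: 2·(2E) − 3·(2E) + 6·(14 + x) = 12, i.e. 84 + 6x − (84 + 3x) = 12.
Collecting terms: 3x = 12, so x = 4.
Then 2E = 84 + 3·4 = 96, so E = 48, V = 2E/3 = 32, F = 14 + 4 = 18.

4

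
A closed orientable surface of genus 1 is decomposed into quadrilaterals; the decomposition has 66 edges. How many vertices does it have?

33

χ = 2 − 2·1 = 0, and every face is a square so 4F = 2E.
F = 2E/4 = 33. Then V = 0 + E − F = 0 + 66 − 33 = 33.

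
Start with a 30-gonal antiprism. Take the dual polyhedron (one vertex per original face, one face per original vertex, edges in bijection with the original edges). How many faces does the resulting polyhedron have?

60

The base solid has V = 60, E = 120, F = 62.
The dual swaps V and F and preserves E: V′ = F = 62, E′ = E = 120, F′ = V = 60.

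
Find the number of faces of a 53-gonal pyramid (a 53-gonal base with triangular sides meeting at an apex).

A pyramid on an n-gon base has one n-gon and n triangles: V = 53 + 1 = 54, E = 2·53 = 106, F = 53 + 1 = 54.

54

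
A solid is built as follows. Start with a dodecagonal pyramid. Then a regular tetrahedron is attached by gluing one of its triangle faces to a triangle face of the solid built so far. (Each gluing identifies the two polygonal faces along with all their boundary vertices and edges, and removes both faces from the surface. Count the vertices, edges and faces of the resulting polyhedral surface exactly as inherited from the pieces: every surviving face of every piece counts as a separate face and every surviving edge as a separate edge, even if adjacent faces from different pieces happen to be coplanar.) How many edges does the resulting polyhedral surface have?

A dodecagonal pyramid: V=13, E=24, F=13.
Attach a regular tetrahedron (V=4, E=6, F=4) along a 3-gon: merge 3 vertices and 3 edges, delete both glued faces → V=14, E=27, F=15.
Check: V − E + F = 14 − 27 + 15 = 2.

27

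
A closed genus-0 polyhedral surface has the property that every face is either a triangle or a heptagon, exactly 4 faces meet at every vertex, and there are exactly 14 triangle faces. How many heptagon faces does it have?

Let x be the number of heptagons; then F = 14 + x.
Edge–face incidences: 2E = 3·14 + 7·x = 42 + 7x.
Every vertex has degree 4, so 4V = 2E.
Euler: V − E + F = 2 ⇒ (2E)/4 − E + (14 + x) = 2.
Multiply by 8: 2·(2E) − 4·(2E) + 8·(14 + x) = 16, i.e. 112 + 8x − 2·(42 + 7x) = 16.
Collecting terms: −6x + 28 = 16, so −6x = −12, so x = 2.
Then 2E = 42 + 7·2 = 56, so E = 28, V = 2E/4 = 14, F = 14 + 2 = 16.

2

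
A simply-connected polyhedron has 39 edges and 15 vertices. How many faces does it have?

Here V − E + F = 2.
F = 2 − V + E = 2 − 15 + 39 = 26.

26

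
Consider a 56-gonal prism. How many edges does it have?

A prism on an n-gon has two n-gon bases and n rectangular sides: V = 2·56 = 112, E = 3·56 = 168, F = 56 + 2 = 58.

168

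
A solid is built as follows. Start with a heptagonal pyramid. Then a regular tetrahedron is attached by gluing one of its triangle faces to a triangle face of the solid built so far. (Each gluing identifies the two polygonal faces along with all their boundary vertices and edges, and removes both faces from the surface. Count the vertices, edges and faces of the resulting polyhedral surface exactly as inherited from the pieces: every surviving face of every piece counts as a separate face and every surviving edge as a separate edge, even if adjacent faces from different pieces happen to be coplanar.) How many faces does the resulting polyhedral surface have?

10

A heptagonal pyramid: V=8, E=14, F=8.
Attach a regular tetrahedron (V=4, E=6, F=4) along a 3-gon: merge 3 vertices and 3 edges, delete both glued faces → V=9, E=17, F=10.
Check: V − E + F = 9 − 17 + 10 = 2.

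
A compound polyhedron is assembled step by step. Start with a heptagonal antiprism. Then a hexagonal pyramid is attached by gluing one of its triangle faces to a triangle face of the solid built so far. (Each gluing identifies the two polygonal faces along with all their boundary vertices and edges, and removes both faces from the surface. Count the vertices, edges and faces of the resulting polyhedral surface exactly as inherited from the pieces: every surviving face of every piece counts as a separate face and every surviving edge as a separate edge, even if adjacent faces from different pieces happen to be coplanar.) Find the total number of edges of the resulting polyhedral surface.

37

A heptagonal antiprism: V=14, E=28, F=16.
Attach a hexagonal pyramid (V=7, E=12, F=7) along a 3-gon: merge 3 vertices and 3 edges, delete both glued faces → V=18, E=37, F=21.
Check: V − E + F = 18 − 37 + 21 = 2.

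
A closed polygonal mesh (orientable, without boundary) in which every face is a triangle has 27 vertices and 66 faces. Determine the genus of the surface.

4

Every face is a triangle, so 2E = 3·66 = 198, giving E = 99.
χ = V − E + F = 27 − 99 + 66 = -6.
For a closed orientable surface χ = 2 − 2g, so g = (2 − (-6))/2 = 4.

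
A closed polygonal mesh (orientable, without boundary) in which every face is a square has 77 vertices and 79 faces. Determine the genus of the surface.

Every face is a square, so 2E = 4·79 = 316, giving E = 158.
χ = V − E + F = 77 − 158 + 79 = -2.
For a closed orientable surface χ = 2 − 2g, so g = (2 − (-2))/2 = 2.

2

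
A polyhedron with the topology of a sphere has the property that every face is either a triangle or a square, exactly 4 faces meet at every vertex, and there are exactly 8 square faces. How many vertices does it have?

14

Let x be the number of triangles; then F = 8 + x.
Edge–face incidences: 2E = 4·8 + 3·x = 32 + 3x.
Every vertex has degree 4, so 4V = 2E.
Euler: V − E + F = 2 ⇒ (2E)/4 − E + (8 + x) = 2.
Multiply by 8: 2·(2E) − 4·(2E) + 8·(8 + x) = 16, i.e. 64 + 8x − 2·(32 + 3x) = 16.
Collecting terms: 2x = 16, so x = 8.
Then 2E = 32 + 3·8 = 56, so E = 28, V = 2E/4 = 14, F = 8 + 8 = 16.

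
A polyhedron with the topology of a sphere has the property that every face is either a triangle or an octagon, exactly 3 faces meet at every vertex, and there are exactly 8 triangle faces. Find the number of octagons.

6

Let x be the number of octagons; then F = 8 + x.
Edge–face incidences: 2E = 3·8 + 8·x = 24 + 8x.
Every vertex has degree 3, so 3V = 2E.
Euler: V − E + F = 2 ⇒ (2E)/3 − E + (8 + x) = 2.
Multiply by 6: 2·(2E) − 3·(2E) + 6·(8 + x) = 12, i.e. 48 + 6x − (24 + 8x) = 12.
Collecting terms: −2x + 24 = 12, so −2x = −12, so x = 6.
Then 2E = 24 + 8·6 = 72, so E = 36, V = 2E/3 = 24, F = 8 + 6 = 14.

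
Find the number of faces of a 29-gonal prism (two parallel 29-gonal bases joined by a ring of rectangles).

31

A prism on an n-gon has two n-gon bases and n rectangular sides: V = 2·29 = 58, E = 3·29 = 87, F = 29 + 2 = 31.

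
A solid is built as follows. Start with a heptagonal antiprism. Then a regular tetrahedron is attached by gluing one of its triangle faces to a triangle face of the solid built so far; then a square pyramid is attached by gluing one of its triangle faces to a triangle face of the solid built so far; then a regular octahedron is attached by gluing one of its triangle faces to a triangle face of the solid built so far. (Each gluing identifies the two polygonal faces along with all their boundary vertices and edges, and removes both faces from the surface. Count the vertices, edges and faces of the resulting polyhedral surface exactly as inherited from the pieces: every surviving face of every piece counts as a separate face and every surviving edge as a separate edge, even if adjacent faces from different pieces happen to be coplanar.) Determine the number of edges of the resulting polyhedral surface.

A heptagonal antiprism: V=14, E=28, F=16.
Attach a regular tetrahedron (V=4, E=6, F=4) along a 3-gon: merge 3 vertices and 3 edges, delete both glued faces → V=15, E=31, F=18.
Attach a square pyramid (V=5, E=8, F=5) along a 3-gon: merge 3 vertices and 3 edges, delete both glued faces → V=17, E=36, F=21.
Attach a regular octahedron (V=6, E=12, F=8) along a 3-gon: merge 3 vertices and 3 edges, delete both glued faces → V=20, E=45, F=27.
Check: V − E + F = 20 − 45 + 27 = 2.

45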